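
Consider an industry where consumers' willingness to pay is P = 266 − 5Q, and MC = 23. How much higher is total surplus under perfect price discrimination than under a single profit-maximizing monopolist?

Monopoly sets MR = MC: 266 − 10Q = 23 ⇒ Q = 24.3, P = 266 − 5·24.3 = 144.5.
CS = ½·(266 − 144.5)·24.3 = 1476.225; PS = (144.5 − 23)·24.3 = 2952.45; TS = 4428.675.
With perfect price discrimination, output is the efficient level Q = 48.6 (where demand meets MC), but every buyer pays their willingness to pay: CS = 0 and PS = total surplus.
TS = 5904.9 (equal to competitive TS).
Change in total surplus: 5904.9 − 4428.675 = 1476.225.

Total surplus rises by 1476.225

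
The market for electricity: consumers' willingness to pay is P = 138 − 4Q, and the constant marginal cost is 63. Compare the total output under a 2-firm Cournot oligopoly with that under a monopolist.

Cournot: Q = 12.5; Monopoly: Q = 9.375

Cournot with 2 identical firms: the symmetric best-response condition is 138 − 12q = 63. Each firm produces q = 6.25, total output Q = 12.5, price P = 88.
Monopoly sets MR = MC: 138 − 8Q = 63 ⇒ Q = 9.375, P = 138 − 4·9.375 = 100.5.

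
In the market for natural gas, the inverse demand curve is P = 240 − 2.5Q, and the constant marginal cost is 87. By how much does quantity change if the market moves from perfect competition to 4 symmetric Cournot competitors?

Perfect competition: P = MC = 87, so 240 − 2.5Q = 87 and Q = 61.2.
With 4 symmetric Cournot firms, each firm's FOC gives 240 − 12.5q = 87, so q = 12.24, Q = 4·12.24 = 48.96, and P = 117.6.
Change in quantity: 48.96 − 61.2 = −12.24.

Quantity falls by 12.24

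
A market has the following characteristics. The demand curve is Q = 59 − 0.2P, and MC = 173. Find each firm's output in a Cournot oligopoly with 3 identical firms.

Inverting demand: P = 295 − 5Q.
With 3 symmetric Cournot firms, each firm's FOC gives 295 − 20q = 173, so q = 6.1, Q = 3·6.1 = 18.3, and P = 203.5.

q_i = 6.1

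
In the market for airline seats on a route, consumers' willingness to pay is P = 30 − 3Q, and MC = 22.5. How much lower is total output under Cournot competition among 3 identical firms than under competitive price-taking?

Competitive firms price at marginal cost: P = 22.5, giving Q = 2.5.
Cournot with 3 identical firms: the symmetric best-response condition is 30 − 12q = 22.5. Each firm produces q = 0.625, total output Q = 1.875, price P = 24.375.
Change in total output: 1.875 − 2.5 = −0.625.

Total output falls by 0.625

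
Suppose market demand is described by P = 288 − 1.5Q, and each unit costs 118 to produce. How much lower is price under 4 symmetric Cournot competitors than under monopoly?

Monopoly sets MR = MC: 288 − 3Q = 118 ⇒ Q = 170/3, P = 288 − 1.5·170/3 = 203.
With 4 symmetric Cournot firms, each firm's FOC gives 288 − 7.5q = 118, so q = 68/3, Q = 4·68/3 = 272/3, and P = 152.
Change in price: 152 − 203 = −51.

Price falls by 51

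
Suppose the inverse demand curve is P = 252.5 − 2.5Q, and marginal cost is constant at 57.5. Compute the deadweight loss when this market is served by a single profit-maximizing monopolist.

Competitive firms price at marginal cost: P = 57.5, giving Q = 78.
The monopolist equates marginal revenue to marginal cost: 252.5 − 5Q = 57.5, so Q = 39. From demand, P = 155.
DWL is the triangle between Q = 39 and Q = 78: ½·(78 − 39)·(155 − 57.5) = 1901.25.

DWL = 1901.25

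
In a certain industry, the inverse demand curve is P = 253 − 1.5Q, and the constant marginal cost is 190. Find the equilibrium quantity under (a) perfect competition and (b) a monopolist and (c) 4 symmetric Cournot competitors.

Competition: Q = 42; Monopoly: Q = 21; Cournot: Q = 33.6

Competitive firms price at marginal cost: P = 190, giving Q = 42.
A monopolist chooses Q where MR = MC. MR = 253 − 3Q; setting this equal to 190 gives Q = 21 and P = 221.5.
In a 4-firm Cournot equilibrium, symmetry and the first-order condition give q = (253 − 190)/(7.5) = 8.4. So Q = 33.6 and P = 202.6.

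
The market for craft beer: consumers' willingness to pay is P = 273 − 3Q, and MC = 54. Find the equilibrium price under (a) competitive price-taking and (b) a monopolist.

Competition: P = 54; Monopoly: P = 163.5

Under competition P = MC = 54, so Q = (273 − 54)/3 = 73.
Monopoly sets MR = MC: 273 − 6Q = 54 ⇒ Q = 36.5, P = 273 − 3·36.5 = 163.5.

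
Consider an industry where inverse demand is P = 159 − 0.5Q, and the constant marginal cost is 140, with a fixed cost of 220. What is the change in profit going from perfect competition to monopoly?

Profit rises by 180.5

Perfect competition: P = MC = 140, so 159 − 0.5Q = 140 and Q = 38.
Profit = (140 − 140)·38 − 220 = −220.
A monopolist chooses Q where MR = MC. MR = 159 − Q; setting this equal to 140 gives Q = 19 and P = 149.5.
Profit = (149.5 − 140)·19 − 220 = −39.5.
Change in profit: −39.5 − −220 = 180.5.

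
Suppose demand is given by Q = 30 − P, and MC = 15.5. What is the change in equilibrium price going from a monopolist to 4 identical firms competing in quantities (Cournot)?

Equilibrium price falls by 4.35

Inverting demand: P = 30 − Q.
The monopolist equates marginal revenue to marginal cost: 30 − 2Q = 15.5, so Q = 7.25. From demand, P = 22.75.
In a 4-firm Cournot equilibrium, symmetry and the first-order condition give q = (30 − 15.5)/(5) = 2.9. So Q = 11.6 and P = 18.4.
Change in equilibrium price: 18.4 − 22.75 = −4.35.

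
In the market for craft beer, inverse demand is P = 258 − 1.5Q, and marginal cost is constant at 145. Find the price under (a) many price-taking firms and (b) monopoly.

Competition: P = 145; Monopoly: P = 201.5

Competitive firms price at marginal cost: P = 145, giving Q = 226/3.
A monopolist chooses Q where MR = MC. MR = 258 − 3Q; setting this equal to 145 gives Q = 113/3 and P = 201.5.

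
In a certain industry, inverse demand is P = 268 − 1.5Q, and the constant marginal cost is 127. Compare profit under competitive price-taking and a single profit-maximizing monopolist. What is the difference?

π rises by 3313.5

Perfect competition: P = MC = 127, so 268 − 1.5Q = 127 and Q = 94.
Profit = (127 − 127)·94 = 0.
Monopoly sets MR = MC: 268 − 3Q = 127 ⇒ Q = 47, P = 268 − 1.5·47 = 197.5.
Profit = (197.5 − 127)·47 = 3313.5.
Change in profit: 3313.5 − 0 = 3313.5.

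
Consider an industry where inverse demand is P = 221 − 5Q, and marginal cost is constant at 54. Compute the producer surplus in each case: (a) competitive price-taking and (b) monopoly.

Competition: PS = 0; Monopoly: PS = 1394.45

Perfect competition: P = MC = 54, so 221 − 5Q = 54 and Q = 33.4.
PS = (54 − 54)·33.4 = 0.
A monopolist chooses Q where MR = MC. MR = 221 − 10Q; setting this equal to 54 gives Q = 16.7 and P = 137.5.
PS = (137.5 − 54)·16.7 = 1394.45.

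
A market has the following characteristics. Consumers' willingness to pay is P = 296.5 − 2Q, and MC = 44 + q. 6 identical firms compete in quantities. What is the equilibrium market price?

P = 94.5

With 6 symmetric Cournot firms, each firm's FOC gives 296.5 − 14q = 44 + q, so q = 101/6, Q = 6·101/6 = 101, and P = 94.5.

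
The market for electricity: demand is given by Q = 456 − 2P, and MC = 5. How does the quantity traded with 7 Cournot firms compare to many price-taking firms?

Inverting demand: P = 228 − 0.5Q.
With 7 symmetric Cournot firms, each firm's FOC gives 228 − 4q = 5, so q = 55.75, Q = 7·55.75 = 390.25, and P = 32.875.
Perfect competition: P = MC = 5, so 228 − 0.5Q = 5 and Q = 446.

Cournot: Q = 390.25; Competition: Q = 446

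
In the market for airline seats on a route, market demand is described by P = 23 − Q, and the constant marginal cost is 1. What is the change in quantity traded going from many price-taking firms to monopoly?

Competitive firms price at marginal cost: P = 1, giving Q = 22.
The monopolist equates marginal revenue to marginal cost: 23 − 2Q = 1, so Q = 11. From demand, P = 12.
Change in quantity traded: 11 − 22 = −11.

Q falls by 11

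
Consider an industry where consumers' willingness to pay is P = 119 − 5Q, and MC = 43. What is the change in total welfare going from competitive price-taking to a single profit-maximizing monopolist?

TS falls by 144.4

Under competition P = MC = 43, so Q = (119 − 43)/5 = 15.2.
CS = ½·(119 − 43)·15.2 = 577.6; PS = (43 − 43)·15.2 = 0; TS = 577.6.
The monopolist equates marginal revenue to marginal cost: 119 − 10Q = 43, so Q = 7.6. From demand, P = 81.
CS = ½·(119 − 81)·7.6 = 144.4; PS = (81 − 43)·7.6 = 288.8; TS = 433.2.
Change in total welfare: 433.2 − 577.6 = −144.4.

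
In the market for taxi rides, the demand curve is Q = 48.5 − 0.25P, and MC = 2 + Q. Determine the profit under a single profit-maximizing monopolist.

Inverting demand: P = 194 − 4Q.
A monopolist chooses Q where MR = MC. MR = 194 − 8Q; setting this equal to 2 + Q gives Q = 64/3 and P = 326/3.
Profit = 326/3·64/3 − (2·64/3 + ½·1·(64/3)²) = 2048.

Profit = 2048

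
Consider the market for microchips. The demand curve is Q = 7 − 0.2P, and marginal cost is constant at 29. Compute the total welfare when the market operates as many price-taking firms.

Inverting demand: P = 35 − 5Q.
Under competition P = MC = 29, so Q = (35 − 29)/5 = 1.2.
CS = ½·(35 − 29)·1.2 = 3.6; PS = (29 − 29)·1.2 = 0; TS = 3.6.

TS = 3.6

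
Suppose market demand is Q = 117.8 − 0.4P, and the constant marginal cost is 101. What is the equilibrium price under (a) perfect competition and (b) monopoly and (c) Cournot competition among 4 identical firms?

Competition: P = 101; Monopoly: P = 197.75; Cournot: P = 139.7

Inverting demand: P = 294.5 − 2.5Q.
Under competition P = MC = 101, so Q = (294.5 − 101)/2.5 = 77.4.
Monopoly sets MR = MC: 294.5 − 5Q = 101 ⇒ Q = 38.7, P = 294.5 − 2.5·38.7 = 197.75.
In a 4-firm Cournot equilibrium, symmetry and the first-order condition give q = (294.5 − 101)/(12.5) = 15.48. So Q = 61.92 and P = 139.7.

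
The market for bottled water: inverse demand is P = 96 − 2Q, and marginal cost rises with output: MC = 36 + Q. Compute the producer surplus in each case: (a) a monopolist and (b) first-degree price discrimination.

Monopoly: PS = 360; Perfect PD: PS = 600

A monopolist chooses Q where MR = MC. MR = 96 − 4Q; setting this equal to 36 + Q gives Q = 12 and P = 72.
PS = P·Q − VC(Q) = 72·12 − (36·12 + ½·1·12²) = 360.
Under first-degree price discrimination the firm charges each unit its demand price and produces up to where P = MC, i.e. Q = 20. Consumer surplus is zero; producer surplus equals total surplus.
PS = ½·(96 − 36)·20 = 600.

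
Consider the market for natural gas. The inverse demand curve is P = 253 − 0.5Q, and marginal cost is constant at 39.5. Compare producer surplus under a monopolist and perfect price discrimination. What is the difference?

The monopolist equates marginal revenue to marginal cost: 253 − Q = 39.5, so Q = 213.5. From demand, P = 146.25.
PS = (146.25 − 39.5)·213.5 = 22791.125.
With perfect price discrimination, output is the efficient level Q = 427 (where demand meets MC), but every buyer pays their willingness to pay: CS = 0 and PS = total surplus.
PS = ½·(253 − 39.5)·427 = 45582.25.
Change in producer surplus: 45582.25 − 22791.125 = 22791.125.

PS rises by 22791.125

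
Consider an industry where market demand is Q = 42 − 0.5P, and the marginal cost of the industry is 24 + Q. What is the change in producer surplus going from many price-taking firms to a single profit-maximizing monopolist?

PS rises by 160

Inverting demand: P = 84 − 2Q.
Competitive equilibrium sets price equal to marginal cost: 84 − 2Q = 24 + Q, so Q = 20 and P = 44.
PS = P·Q − VC(Q) = 44·20 − (24·20 + ½·1·20²) = 200.
Monopoly sets MR = MC: 84 − 4Q = 24 + Q ⇒ Q = 12, P = 84 − 2·12 = 60.
PS = P·Q − VC(Q) = 60·12 − (24·12 + ½·1·12²) = 360.
Change in producer surplus: 360 − 200 = 160.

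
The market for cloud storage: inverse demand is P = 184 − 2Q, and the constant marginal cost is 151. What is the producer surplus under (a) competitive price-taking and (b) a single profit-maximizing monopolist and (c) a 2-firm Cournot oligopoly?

Competitive firms price at marginal cost: P = 151, giving Q = 16.5.
PS = (151 − 151)·16.5 = 0.
A monopolist chooses Q where MR = MC. MR = 184 − 4Q; setting this equal to 151 gives Q = 8.25 and P = 167.5.
PS = (167.5 − 151)·8.25 = 136.125.
With 2 symmetric Cournot firms, each firm's FOC gives 184 − 6q = 151, so q = 5.5, Q = 2·5.5 = 11, and P = 162.
PS = (162 − 151)·11 = 121.

Competition: PS = 0; Monopoly: PS = 136.125; Cournot: PS = 121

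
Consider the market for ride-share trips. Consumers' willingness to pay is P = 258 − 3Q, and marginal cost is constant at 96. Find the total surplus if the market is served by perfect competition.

Competitive firms price at marginal cost: P = 96, giving Q = 54.
CS = ½·(258 − 96)·54 = 4374; PS = (96 − 96)·54 = 0; TS = 4374.

TS = 4374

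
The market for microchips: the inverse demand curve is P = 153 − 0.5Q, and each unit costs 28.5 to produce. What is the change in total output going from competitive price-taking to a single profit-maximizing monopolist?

Q falls by 124.5

Perfect competition: P = MC = 28.5, so 153 − 0.5Q = 28.5 and Q = 249.
A monopolist chooses Q where MR = MC. MR = 153 − Q; setting this equal to 28.5 gives Q = 124.5 and P = 90.75.
Change in total output: 124.5 − 249 = −124.5.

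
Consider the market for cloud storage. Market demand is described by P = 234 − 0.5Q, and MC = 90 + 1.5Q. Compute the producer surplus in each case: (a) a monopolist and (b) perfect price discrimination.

A monopolist chooses Q where MR = MC. MR = 234 − Q; setting this equal to 90 + 1.5Q gives Q = 57.6 and P = 205.2.
PS = P·Q − VC(Q) = 205.2·57.6 − (90·57.6 + ½·1.5·57.6²) = 4147.2.
With perfect price discrimination, output is the efficient level Q = 72 (where demand meets MC), but every buyer pays their willingness to pay: CS = 0 and PS = total surplus.
PS = ½·(234 − 90)·72 = 5184.

Monopoly: PS = 4147.2; Perfect PD: PS = 5184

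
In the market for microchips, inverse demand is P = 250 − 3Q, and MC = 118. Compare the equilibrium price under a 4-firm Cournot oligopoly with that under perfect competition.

With 4 symmetric Cournot firms, each firm's FOC gives 250 − 15q = 118, so q = 8.8, Q = 4·8.8 = 35.2, and P = 144.4.
Under competition P = MC = 118, so Q = (250 − 118)/3 = 44.

Cournot: P = 144.4; Competition: P = 118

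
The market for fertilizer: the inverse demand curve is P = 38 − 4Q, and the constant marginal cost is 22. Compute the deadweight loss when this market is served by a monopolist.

Competitive firms price at marginal cost: P = 22, giving Q = 4.
A monopolist chooses Q where MR = MC. MR = 38 − 8Q; setting this equal to 22 gives Q = 2 and P = 30.
DWL is the triangle between Q = 2 and Q = 4: ½·(4 − 2)·(30 − 22) = 8.

DWL = 8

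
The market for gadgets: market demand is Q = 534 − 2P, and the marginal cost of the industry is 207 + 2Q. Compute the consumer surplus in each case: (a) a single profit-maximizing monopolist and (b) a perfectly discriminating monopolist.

Inverting demand: P = 267 − 0.5Q.
Monopoly sets MR = MC: 267 − Q = 207 + 2Q ⇒ Q = 20, P = 267 − 0.5·20 = 257.
CS = ½·(267 − 257)·20 = 100.
A perfectly discriminating monopolist sells every unit with P(Q) ≥ MC(Q), so output equals the competitive quantity Q = 24. Each buyer pays their reservation price, so CS = 0 and the firm captures all surplus.
CS = 0.

Monopoly: CS = 100; Perfect PD: CS = 0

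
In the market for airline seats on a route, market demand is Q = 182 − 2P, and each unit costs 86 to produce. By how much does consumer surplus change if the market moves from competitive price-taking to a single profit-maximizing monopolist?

CS falls by 18.75

Inverting demand: P = 91 − 0.5Q.
Competitive firms price at marginal cost: P = 86, giving Q = 10.
CS = ½·(91 − 86)·10 = 25.
Monopoly sets MR = MC: 91 − Q = 86 ⇒ Q = 5, P = 91 − 0.5·5 = 88.5.
CS = ½·(91 − 88.5)·5 = 6.25.
Change in consumer surplus: 6.25 − 25 = −18.75.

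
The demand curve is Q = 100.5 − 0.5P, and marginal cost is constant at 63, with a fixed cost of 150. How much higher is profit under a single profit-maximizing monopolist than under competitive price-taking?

Inverting demand: P = 201 − 2Q.
Competitive firms price at marginal cost: P = 63, giving Q = 69.
Profit = (63 − 63)·69 − 150 = −150.
A monopolist chooses Q where MR = MC. MR = 201 − 4Q; setting this equal to 63 gives Q = 34.5 and P = 132.
Profit = (132 − 63)·34.5 − 150 = 2230.5.
Change in profit: 2230.5 − −150 = 2380.5.

Profit rises by 2380.5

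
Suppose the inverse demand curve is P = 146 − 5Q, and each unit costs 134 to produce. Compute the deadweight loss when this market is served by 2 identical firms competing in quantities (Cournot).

Perfect competition: P = MC = 134, so 146 − 5Q = 134 and Q = 2.4.
In a 2-firm Cournot equilibrium, symmetry and the first-order condition give q = (146 − 134)/(15) = 0.8. So Q = 1.6 and P = 138.
DWL is the triangle between Q = 1.6 and Q = 2.4: ½·(2.4 − 1.6)·(138 − 134) = 1.6.

DWL = 1.6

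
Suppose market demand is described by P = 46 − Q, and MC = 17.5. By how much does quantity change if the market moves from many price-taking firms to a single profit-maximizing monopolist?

Quantity falls by 14.25

Under competition P = MC = 17.5, so Q = (46 − 17.5)/1 = 28.5.
The monopolist equates marginal revenue to marginal cost: 46 − 2Q = 17.5, so Q = 14.25. From demand, P = 31.75.
Change in quantity: 14.25 − 28.5 = −14.25.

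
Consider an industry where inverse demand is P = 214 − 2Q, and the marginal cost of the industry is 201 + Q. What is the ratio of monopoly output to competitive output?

Monopoly sets MR = MC: 214 − 4Q = 201 + Q ⇒ Q = 2.6, P = 214 − 2·2.6 = 208.8.
Under competition P = MC: 214 − 2Q = 201 + Q ⇒ Q = 13/3, P = 616/3.
Ratio Q_m/Q_c = 2.6/(13/3) = 0.6.

Q_m/Q_c = 0.6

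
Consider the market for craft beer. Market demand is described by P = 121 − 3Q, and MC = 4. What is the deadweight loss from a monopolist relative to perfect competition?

DWL = 570.375

Perfect competition: P = MC = 4, so 121 − 3Q = 4 and Q = 39.
The monopolist equates marginal revenue to marginal cost: 121 − 6Q = 4, so Q = 19.5. From demand, P = 62.5.
DWL is the triangle between Q = 19.5 and Q = 39: ½·(39 − 19.5)·(62.5 − 4) = 570.375.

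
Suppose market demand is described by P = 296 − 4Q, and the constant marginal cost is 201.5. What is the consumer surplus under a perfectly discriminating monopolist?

CS = 0

Under first-degree price discrimination the firm charges each unit its demand price and produces up to where P = MC, i.e. Q = 23.625. Consumer surplus is zero; producer surplus equals total surplus.
CS = 0.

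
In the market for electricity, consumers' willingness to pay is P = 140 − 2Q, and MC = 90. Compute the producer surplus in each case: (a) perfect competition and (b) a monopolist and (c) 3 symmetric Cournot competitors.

Competition: PS = 0; Monopoly: PS = 312.5; Cournot: PS = 234.375

Perfect competition: P = MC = 90, so 140 − 2Q = 90 and Q = 25.
PS = (90 − 90)·25 = 0.
Monopoly sets MR = MC: 140 − 4Q = 90 ⇒ Q = 12.5, P = 140 − 2·12.5 = 115.
PS = (115 − 90)·12.5 = 312.5.
In a 3-firm Cournot equilibrium, symmetry and the first-order condition give q = (140 − 90)/(8) = 6.25. So Q = 18.75 and P = 102.5.
PS = (102.5 − 90)·18.75 = 234.375.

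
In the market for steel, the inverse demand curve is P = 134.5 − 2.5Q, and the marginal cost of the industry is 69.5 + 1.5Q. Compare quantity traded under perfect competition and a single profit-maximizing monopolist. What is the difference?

Competitive equilibrium sets price equal to marginal cost: 134.5 − 2.5Q = 69.5 + 1.5Q, so Q = 16.25 and P = 93.875.
Monopoly sets MR = MC: 134.5 − 5Q = 69.5 + 1.5Q ⇒ Q = 10, P = 134.5 − 2.5·10 = 109.5.
Change in quantity traded: 10 − 16.25 = −6.25.

Q falls by 6.25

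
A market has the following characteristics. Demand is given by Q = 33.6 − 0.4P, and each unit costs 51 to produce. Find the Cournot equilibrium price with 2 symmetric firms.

P = 62

Inverting demand: P = 84 − 2.5Q.
In a 2-firm Cournot equilibrium, symmetry and the first-order condition give q = (84 − 51)/(7.5) = 4.4. So Q = 8.8 and P = 62.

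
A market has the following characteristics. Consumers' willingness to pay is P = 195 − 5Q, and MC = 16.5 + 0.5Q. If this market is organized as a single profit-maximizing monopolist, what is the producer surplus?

Monopoly sets MR = MC: 195 − 10Q = 16.5 + 0.5Q ⇒ Q = 17, P = 195 − 5·17 = 110.
PS = P·Q − VC(Q) = 110·17 − (16.5·17 + ½·0.5·17²) = 1517.25.

PS = 1517.25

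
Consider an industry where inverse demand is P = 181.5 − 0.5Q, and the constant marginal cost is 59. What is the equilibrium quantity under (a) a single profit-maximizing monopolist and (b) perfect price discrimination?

Monopoly: Q = 122.5; Perfect PD: Q = 245

Monopoly sets MR = MC: 181.5 − Q = 59 ⇒ Q = 122.5, P = 181.5 − 0.5·122.5 = 120.25.
A perfectly discriminating monopolist sells every unit with P(Q) ≥ MC(Q), so output equals the competitive quantity Q = 245. Each buyer pays their reservation price, so CS = 0 and the firm captures all surplus.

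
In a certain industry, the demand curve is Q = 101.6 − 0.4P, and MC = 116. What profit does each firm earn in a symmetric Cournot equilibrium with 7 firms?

π_i = 119.025

Inverting demand: P = 254 − 2.5Q.
Cournot with 7 identical firms: the symmetric best-response condition is 254 − 20q = 116. Each firm produces q = 6.9, total output Q = 48.3, price P = 133.25.
Each firm's profit = (133.25 − 116)·6.9 = 119.025.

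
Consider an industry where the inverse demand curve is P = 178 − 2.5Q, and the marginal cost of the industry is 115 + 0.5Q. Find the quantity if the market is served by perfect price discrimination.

Q = 21

With perfect price discrimination, output is the efficient level Q = 21 (where demand meets MC), but every buyer pays their willingness to pay: CS = 0 and PS = total surplus.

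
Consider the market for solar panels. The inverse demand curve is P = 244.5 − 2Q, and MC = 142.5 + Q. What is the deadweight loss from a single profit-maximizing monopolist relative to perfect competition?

DWL = 277.44

Under competition P = MC: 244.5 − 2Q = 142.5 + Q ⇒ Q = 34, P = 176.5.
Monopoly sets MR = MC: 244.5 − 4Q = 142.5 + Q ⇒ Q = 20.4, P = 244.5 − 2·20.4 = 203.7.
CS = ½·(244.5 − 176.5)·34 = 1156; PS = (176.5·34 − 142.5·34 − ½·1·34²) = 578; TS = 1734.
CS = ½·(244.5 − 203.7)·20.4 = 416.16; PS = (203.7·20.4 − 142.5·20.4 − ½·1·20.4²) = 1040.4; TS = 1456.56.
DWL = 1734 − 1456.56 = 277.44.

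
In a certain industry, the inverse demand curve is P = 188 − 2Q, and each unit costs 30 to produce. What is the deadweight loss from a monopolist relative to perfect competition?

DWL = 1560.25

Perfect competition: P = MC = 30, so 188 − 2Q = 30 and Q = 79.
Monopoly sets MR = MC: 188 − 4Q = 30 ⇒ Q = 39.5, P = 188 − 2·39.5 = 109.
DWL is the triangle between Q = 39.5 and Q = 79: ½·(79 − 39.5)·(109 − 30) = 1560.25.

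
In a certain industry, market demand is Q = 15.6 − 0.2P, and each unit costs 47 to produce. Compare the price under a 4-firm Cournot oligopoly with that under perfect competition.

Cournot: P = 53.2; Competition: P = 47

Inverting demand: P = 78 − 5Q.
In a 4-firm Cournot equilibrium, symmetry and the first-order condition give q = (78 − 47)/(25) = 1.24. So Q = 4.96 and P = 53.2.
Perfect competition: P = MC = 47, so 78 − 5Q = 47 and Q = 6.2.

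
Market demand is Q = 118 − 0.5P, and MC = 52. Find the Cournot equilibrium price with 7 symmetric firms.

P = 75

Inverting demand: P = 236 − 2Q.
With 7 symmetric Cournot firms, each firm's FOC gives 236 − 16q = 52, so q = 11.5, Q = 7·11.5 = 80.5, and P = 75.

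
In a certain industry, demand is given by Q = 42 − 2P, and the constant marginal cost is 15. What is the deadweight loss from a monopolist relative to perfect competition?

DWL = 9

Inverting demand: P = 21 − 0.5Q.
Under competition P = MC = 15, so Q = (21 − 15)/0.5 = 12.
The monopolist equates marginal revenue to marginal cost: 21 − Q = 15, so Q = 6. From demand, P = 18.
DWL is the triangle between Q = 6 and Q = 12: ½·(12 − 6)·(18 − 15) = 9.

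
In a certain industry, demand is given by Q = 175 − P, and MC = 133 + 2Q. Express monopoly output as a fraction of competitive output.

Q_m/Q_c = 0.75

Inverting demand: P = 175 − Q.
Monopoly sets MR = MC: 175 − 2Q = 133 + 2Q ⇒ Q = 10.5, P = 175 − 10.5 = 164.5.
Competitive equilibrium sets price equal to marginal cost: 175 − Q = 133 + 2Q, so Q = 14 and P = 161.
Ratio Q_m/Q_c = 10.5/14 = 0.75.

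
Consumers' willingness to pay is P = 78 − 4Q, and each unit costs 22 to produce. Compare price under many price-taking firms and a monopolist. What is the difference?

Competitive firms price at marginal cost: P = 22, giving Q = 14.
Monopoly sets MR = MC: 78 − 8Q = 22 ⇒ Q = 7, P = 78 − 4·7 = 50.
Change in price: 50 − 22 = 28.

P rises by 28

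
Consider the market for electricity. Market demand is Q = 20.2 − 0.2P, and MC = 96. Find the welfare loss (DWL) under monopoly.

DWL = 0.625

Inverting demand: P = 101 − 5Q.
Under competition P = MC = 96, so Q = (101 − 96)/5 = 1.
The monopolist equates marginal revenue to marginal cost: 101 − 10Q = 96, so Q = 0.5. From demand, P = 98.5.
DWL is the triangle between Q = 0.5 and Q = 1: ½·(1 − 0.5)·(98.5 − 96) = 0.625.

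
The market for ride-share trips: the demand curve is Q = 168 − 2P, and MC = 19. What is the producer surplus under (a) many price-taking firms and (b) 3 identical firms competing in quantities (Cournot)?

Competition: PS = 0; Cournot: PS = 1584.375

Inverting demand: P = 84 − 0.5Q.
Under competition P = MC = 19, so Q = (84 − 19)/0.5 = 130.
PS = (19 − 19)·130 = 0.
With 3 symmetric Cournot firms, each firm's FOC gives 84 − 2q = 19, so q = 32.5, Q = 3·32.5 = 97.5, and P = 35.25.
PS = (35.25 − 19)·97.5 = 1584.375.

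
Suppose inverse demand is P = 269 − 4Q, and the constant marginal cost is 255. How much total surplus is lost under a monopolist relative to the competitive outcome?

DWL = 6.125

Under competition P = MC = 255, so Q = (269 − 255)/4 = 3.5.
A monopolist chooses Q where MR = MC. MR = 269 − 8Q; setting this equal to 255 gives Q = 1.75 and P = 262.
DWL is the triangle between Q = 1.75 and Q = 3.5: ½·(3.5 − 1.75)·(262 − 255) = 6.125.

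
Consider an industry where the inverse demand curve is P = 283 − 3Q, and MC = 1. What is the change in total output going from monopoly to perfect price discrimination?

Total output rises by 47

Monopoly sets MR = MC: 283 − 6Q = 1 ⇒ Q = 47, P = 283 − 3·47 = 142.
A perfectly discriminating monopolist sells every unit with P(Q) ≥ MC(Q), so output equals the competitive quantity Q = 94. Each buyer pays their reservation price, so CS = 0 and the firm captures all surplus.
Change in total output: 94 − 47 = 47.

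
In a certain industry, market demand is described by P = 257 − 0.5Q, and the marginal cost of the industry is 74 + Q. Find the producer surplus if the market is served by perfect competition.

Competitive equilibrium sets price equal to marginal cost: 257 − 0.5Q = 74 + Q, so Q = 122 and P = 196.
PS = P·Q − VC(Q) = 196·122 − (74·122 + ½·1·122²) = 7442.

PS = 7442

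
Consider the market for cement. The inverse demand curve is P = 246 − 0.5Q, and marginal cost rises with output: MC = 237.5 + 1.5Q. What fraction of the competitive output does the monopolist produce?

Q_m/Q_c = 0.8

Monopoly sets MR = MC: 246 − Q = 237.5 + 1.5Q ⇒ Q = 3.4, P = 246 − 0.5·3.4 = 244.3.
Under competition P = MC: 246 − 0.5Q = 237.5 + 1.5Q ⇒ Q = 4.25, P = 243.875.
Ratio Q_m/Q_c = 3.4/4.25 = 0.8.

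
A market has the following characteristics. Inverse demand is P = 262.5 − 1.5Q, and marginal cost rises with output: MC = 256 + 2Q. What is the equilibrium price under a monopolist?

P = 260.55

The monopolist equates marginal revenue to marginal cost: 262.5 − 3Q = 256 + 2Q, so Q = 1.3. From demand, P = 260.55.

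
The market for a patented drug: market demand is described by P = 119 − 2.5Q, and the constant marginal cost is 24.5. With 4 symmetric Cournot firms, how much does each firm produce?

Cournot with 4 identical firms: the symmetric best-response condition is 119 − 12.5q = 24.5. Each firm produces q = 7.56, total output Q = 30.24, price P = 43.4.

q_i = 7.56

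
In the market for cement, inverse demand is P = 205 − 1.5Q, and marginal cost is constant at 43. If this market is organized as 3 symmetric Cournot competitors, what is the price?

With 3 symmetric Cournot firms, each firm's FOC gives 205 − 6q = 43, so q = 27, Q = 3·27 = 81, and P = 83.5.

P = 83.5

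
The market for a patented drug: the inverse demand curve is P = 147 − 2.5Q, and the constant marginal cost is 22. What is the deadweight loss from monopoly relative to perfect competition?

DWL = 781.25

Perfect competition: P = MC = 22, so 147 − 2.5Q = 22 and Q = 50.
The monopolist equates marginal revenue to marginal cost: 147 − 5Q = 22, so Q = 25. From demand, P = 84.5.
DWL is the triangle between Q = 25 and Q = 50: ½·(50 − 25)·(84.5 − 22) = 781.25.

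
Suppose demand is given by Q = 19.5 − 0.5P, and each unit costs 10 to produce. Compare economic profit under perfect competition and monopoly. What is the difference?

π rises by 105.125

Inverting demand: P = 39 − 2Q.
Competitive firms price at marginal cost: P = 10, giving Q = 14.5.
Profit = (10 − 10)·14.5 = 0.
Monopoly sets MR = MC: 39 − 4Q = 10 ⇒ Q = 7.25, P = 39 − 2·7.25 = 24.5.
Profit = (24.5 − 10)·7.25 = 105.125.
Change in economic profit: 105.125 − 0 = 105.125.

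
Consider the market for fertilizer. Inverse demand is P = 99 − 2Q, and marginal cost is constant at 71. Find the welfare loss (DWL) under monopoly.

Under competition P = MC = 71, so Q = (99 − 71)/2 = 14.
The monopolist equates marginal revenue to marginal cost: 99 − 4Q = 71, so Q = 7. From demand, P = 85.
DWL is the triangle between Q = 7 and Q = 14: ½·(14 − 7)·(85 − 71) = 49.

DWL = 49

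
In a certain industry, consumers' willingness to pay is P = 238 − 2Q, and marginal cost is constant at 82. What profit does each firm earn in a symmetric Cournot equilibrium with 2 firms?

π_i = 1352

In a 2-firm Cournot equilibrium, symmetry and the first-order condition give q = (238 − 82)/(6) = 26. So Q = 52 and P = 134.
Each firm's profit = (134 − 82)·26 = 1352.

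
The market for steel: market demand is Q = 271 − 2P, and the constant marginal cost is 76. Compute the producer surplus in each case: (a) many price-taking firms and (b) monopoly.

Competition: PS = 0; Monopoly: PS = 1770.125

Inverting demand: P = 135.5 − 0.5Q.
Perfect competition: P = MC = 76, so 135.5 − 0.5Q = 76 and Q = 119.
PS = (76 − 76)·119 = 0.
A monopolist chooses Q where MR = MC. MR = 135.5 − Q; setting this equal to 76 gives Q = 59.5 and P = 105.75.
PS = (105.75 − 76)·59.5 = 1770.125.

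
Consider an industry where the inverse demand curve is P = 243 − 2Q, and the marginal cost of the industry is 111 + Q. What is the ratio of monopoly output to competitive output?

Q_m/Q_c = 0.6

A monopolist chooses Q where MR = MC. MR = 243 − 4Q; setting this equal to 111 + Q gives Q = 26.4 and P = 190.2.
Competitive equilibrium sets price equal to marginal cost: 243 − 2Q = 111 + Q, so Q = 44 and P = 155.
Ratio Q_m/Q_c = 26.4/44 = 0.6.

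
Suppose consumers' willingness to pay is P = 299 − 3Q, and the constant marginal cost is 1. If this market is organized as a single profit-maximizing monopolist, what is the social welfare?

TS = 11100.5

Monopoly sets MR = MC: 299 − 6Q = 1 ⇒ Q = 149/3, P = 299 − 3·149/3 = 150.
CS = ½·(299 − 150)·149/3 = 22201/6; PS = (150 − 1)·149/3 = 22201/3; TS = 11100.5.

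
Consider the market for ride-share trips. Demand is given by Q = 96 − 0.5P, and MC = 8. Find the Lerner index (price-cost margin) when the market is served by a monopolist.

Inverting demand: P = 192 − 2Q.
A monopolist chooses Q where MR = MC. MR = 192 − 4Q; setting this equal to 8 gives Q = 46 and P = 100.
Lerner index = (P − MC)/P = (100 − 8)/100 = 0.92.

Lerner index = 0.92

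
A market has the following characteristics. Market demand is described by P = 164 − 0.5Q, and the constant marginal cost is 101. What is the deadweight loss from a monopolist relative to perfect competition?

Perfect competition: P = MC = 101, so 164 − 0.5Q = 101 and Q = 126.
The monopolist equates marginal revenue to marginal cost: 164 − Q = 101, so Q = 63. From demand, P = 132.5.
DWL is the triangle between Q = 63 and Q = 126: ½·(126 − 63)·(132.5 − 101) = 992.25.

DWL = 992.25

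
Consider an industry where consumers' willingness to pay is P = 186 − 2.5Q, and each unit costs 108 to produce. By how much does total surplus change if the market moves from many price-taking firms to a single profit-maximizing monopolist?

Perfect competition: P = MC = 108, so 186 − 2.5Q = 108 and Q = 31.2.
CS = ½·(186 − 108)·31.2 = 1216.8; PS = (108 − 108)·31.2 = 0; TS = 1216.8.
A monopolist chooses Q where MR = MC. MR = 186 − 5Q; setting this equal to 108 gives Q = 15.6 and P = 147.
CS = ½·(186 − 147)·15.6 = 304.2; PS = (147 − 108)·15.6 = 608.4; TS = 912.6.
Change in total surplus: 912.6 − 1216.8 = −304.2.

TS falls by 304.2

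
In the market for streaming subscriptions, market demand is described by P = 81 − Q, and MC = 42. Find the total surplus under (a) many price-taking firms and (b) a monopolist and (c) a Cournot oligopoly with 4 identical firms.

Competition: TS = 760.5; Monopoly: TS = 570.375; Cournot: TS = 730.08

Perfect competition: P = MC = 42, so 81 − Q = 42 and Q = 39.
CS = ½·(81 − 42)·39 = 760.5; PS = (42 − 42)·39 = 0; TS = 760.5.
Monopoly sets MR = MC: 81 − 2Q = 42 ⇒ Q = 19.5, P = 81 − 19.5 = 61.5.
CS = ½·(81 − 61.5)·19.5 = 190.125; PS = (61.5 − 42)·19.5 = 380.25; TS = 570.375.
Cournot with 4 identical firms: the symmetric best-response condition is 81 − 5q = 42. Each firm produces q = 7.8, total output Q = 31.2, price P = 49.8.
CS = ½·(81 − 49.8)·31.2 = 486.72; PS = (49.8 − 42)·31.2 = 243.36; TS = 730.08.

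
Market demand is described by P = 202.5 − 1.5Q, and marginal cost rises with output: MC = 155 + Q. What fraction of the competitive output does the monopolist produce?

Q_m/Q_c = 0.625

A monopolist chooses Q where MR = MC. MR = 202.5 − 3Q; setting this equal to 155 + Q gives Q = 11.875 and P = 2955/16.
Under competition P = MC: 202.5 − 1.5Q = 155 + Q ⇒ Q = 19, P = 174.
Ratio Q_m/Q_c = 11.875/19 = 0.625.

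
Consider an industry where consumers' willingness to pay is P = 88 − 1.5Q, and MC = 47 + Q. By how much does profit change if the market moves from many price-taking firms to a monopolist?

π rises by 75.645

Competitive equilibrium sets price equal to marginal cost: 88 − 1.5Q = 47 + Q, so Q = 16.4 and P = 63.4.
Profit = 63.4·16.4 − (47·16.4 + ½·1·16.4²) = 134.48.
A monopolist chooses Q where MR = MC. MR = 88 − 3Q; setting this equal to 47 + Q gives Q = 10.25 and P = 72.625.
Profit = 72.625·10.25 − (47·10.25 + ½·1·10.25²) = 210.125.
Change in profit: 210.125 − 134.48 = 75.645.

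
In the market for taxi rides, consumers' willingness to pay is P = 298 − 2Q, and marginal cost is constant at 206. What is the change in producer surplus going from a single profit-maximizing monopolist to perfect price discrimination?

A monopolist chooses Q where MR = MC. MR = 298 − 4Q; setting this equal to 206 gives Q = 23 and P = 252.
PS = (252 − 206)·23 = 1058.
Under first-degree price discrimination the firm charges each unit its demand price and produces up to where P = MC, i.e. Q = 46. Consumer surplus is zero; producer surplus equals total surplus.
PS = ½·(298 − 206)·46 = 2116.
Change in producer surplus: 2116 − 1058 = 1058.

PS rises by 1058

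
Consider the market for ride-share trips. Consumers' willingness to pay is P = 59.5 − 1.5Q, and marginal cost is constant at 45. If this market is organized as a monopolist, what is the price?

P = 52.25

A monopolist chooses Q where MR = MC. MR = 59.5 − 3Q; setting this equal to 45 gives Q = 29/6 and P = 52.25.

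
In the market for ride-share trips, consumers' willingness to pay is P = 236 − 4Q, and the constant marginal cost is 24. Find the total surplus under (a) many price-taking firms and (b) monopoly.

Perfect competition: P = MC = 24, so 236 − 4Q = 24 and Q = 53.
CS = ½·(236 − 24)·53 = 5618; PS = (24 − 24)·53 = 0; TS = 5618.
The monopolist equates marginal revenue to marginal cost: 236 − 8Q = 24, so Q = 26.5. From demand, P = 130.
CS = ½·(236 − 130)·26.5 = 1404.5; PS = (130 − 24)·26.5 = 2809; TS = 4213.5.

Competition: TS = 5618; Monopoly: TS = 4213.5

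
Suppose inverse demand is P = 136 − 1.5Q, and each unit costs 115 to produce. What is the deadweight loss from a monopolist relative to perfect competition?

Perfect competition: P = MC = 115, so 136 − 1.5Q = 115 and Q = 14.
The monopolist equates marginal revenue to marginal cost: 136 − 3Q = 115, so Q = 7. From demand, P = 125.5.
DWL is the triangle between Q = 7 and Q = 14: ½·(14 − 7)·(125.5 − 115) = 36.75.

DWL = 36.75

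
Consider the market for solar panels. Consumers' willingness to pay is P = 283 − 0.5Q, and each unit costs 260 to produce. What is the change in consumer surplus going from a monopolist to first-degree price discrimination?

Consumer surplus falls by 132.25

A monopolist chooses Q where MR = MC. MR = 283 − Q; setting this equal to 260 gives Q = 23 and P = 271.5.
CS = ½·(283 − 271.5)·23 = 132.25.
With perfect price discrimination, output is the efficient level Q = 46 (where demand meets MC), but every buyer pays their willingness to pay: CS = 0 and PS = total surplus.
CS = 0.
Change in consumer surplus: 0 − 132.25 = −132.25.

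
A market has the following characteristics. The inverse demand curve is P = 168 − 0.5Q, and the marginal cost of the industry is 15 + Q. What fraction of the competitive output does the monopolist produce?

Q_m/Q_c = 0.75

The monopolist equates marginal revenue to marginal cost: 168 − Q = 15 + Q, so Q = 76.5. From demand, P = 129.75.
Competitive equilibrium sets price equal to marginal cost: 168 − 0.5Q = 15 + Q, so Q = 102 and P = 117.
Ratio Q_m/Q_c = 76.5/102 = 0.75.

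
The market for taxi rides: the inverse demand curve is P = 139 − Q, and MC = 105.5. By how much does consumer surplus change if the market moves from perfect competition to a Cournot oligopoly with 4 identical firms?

CS falls by 202.005

Perfect competition: P = MC = 105.5, so 139 − Q = 105.5 and Q = 33.5.
CS = ½·(139 − 105.5)·33.5 = 561.125.
With 4 symmetric Cournot firms, each firm's FOC gives 139 − 5q = 105.5, so q = 6.7, Q = 4·6.7 = 26.8, and P = 112.2.
CS = ½·(139 − 112.2)·26.8 = 359.12.
Change in consumer surplus: 359.12 − 561.125 = −202.005.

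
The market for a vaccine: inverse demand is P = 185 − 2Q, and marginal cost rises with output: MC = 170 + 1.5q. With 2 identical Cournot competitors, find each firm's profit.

π_i = 11

Cournot with 2 identical firms: the symmetric best-response condition is 185 − 6q = 170 + 1.5q. Each firm produces q = 2, total output Q = 4, price P = 177.
Each firm's profit = 177·2 − (170·2 + ½·1.5·2²) = 11.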